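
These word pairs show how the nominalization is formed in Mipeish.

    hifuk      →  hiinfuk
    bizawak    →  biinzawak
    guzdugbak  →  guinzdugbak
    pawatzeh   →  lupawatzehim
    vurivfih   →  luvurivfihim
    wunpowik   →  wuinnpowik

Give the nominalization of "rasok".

wunpowik and vurivfih both have last vowel 'i' yet inflect differently (wuinnpowik, luvurivfihim), so the last vowel is not what conditions the rule; the final letter is.
"rasok" ends in -k. The stems ending in -k (wunpowik → wuinnpowik, hifuk → hiinfuk, bizawak → biinzawak) insert -in- after the first vowel.
So rasok → rainsok.

rainsok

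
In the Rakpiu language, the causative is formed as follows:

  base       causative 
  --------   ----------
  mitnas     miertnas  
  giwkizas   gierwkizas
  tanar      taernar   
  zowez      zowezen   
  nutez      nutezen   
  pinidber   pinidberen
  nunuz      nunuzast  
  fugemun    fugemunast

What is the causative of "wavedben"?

tanar and pinidber both end in -r yet inflect differently (taernar, pinidberen), so the final letter is not what conditions the rule; the last vowel is.
"wavedben" has last vowel 'e'. The stems whose last vowel is 'e' (zowez → zowezen, nutez → nutezen, pinidber → pinidberen) add -en.
The other patterns: stems whose last vowel is 'a' insert -er- after the first vowel; stems whose last vowel is 'u' add -ast.
So wavedben → wavedbenen.

wavedbenen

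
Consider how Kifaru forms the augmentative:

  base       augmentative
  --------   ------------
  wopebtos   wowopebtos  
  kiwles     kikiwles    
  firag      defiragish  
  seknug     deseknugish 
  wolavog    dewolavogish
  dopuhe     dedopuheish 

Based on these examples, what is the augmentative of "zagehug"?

dezagehugish

wopebtos and wolavog both have last vowel 'o' yet inflect differently (wowopebtos, dewolavogish), so the last vowel is not what conditions the rule; the final letter is.
"zagehug" ends in -g. The stems ending in -g (firag → defiragish, seknug → deseknugish, wolavog → dewolavogish) add de- … -ish around the stem.
The other pattern: stems ending in -s repeat the first consonant+vowel as a prefix.
So zagehug → dezagehugish.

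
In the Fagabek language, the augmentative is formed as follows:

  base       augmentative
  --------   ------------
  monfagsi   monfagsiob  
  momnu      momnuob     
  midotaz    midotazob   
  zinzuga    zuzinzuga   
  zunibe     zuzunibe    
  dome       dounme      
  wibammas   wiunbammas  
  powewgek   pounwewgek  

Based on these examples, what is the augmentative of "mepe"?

zunibe and dome both end in -e yet inflect differently (zuzunibe, dounme), so the final letter is not what conditions the rule; the first letter is.
"mepe" begins with m-. The stems beginning with m- (monfagsi → monfagsiob, momnu → momnuob, midotaz → midotazob) add -ob.
So mepe → mepeob.

mepeob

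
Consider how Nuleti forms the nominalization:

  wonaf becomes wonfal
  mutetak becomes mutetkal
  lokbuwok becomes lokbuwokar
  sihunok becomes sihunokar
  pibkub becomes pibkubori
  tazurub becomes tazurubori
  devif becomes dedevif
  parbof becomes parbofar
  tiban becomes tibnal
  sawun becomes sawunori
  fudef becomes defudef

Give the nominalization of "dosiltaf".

parbof and devif both end in -f yet inflect differently (parbofar, dedevif), so the final letter is not what conditions the rule; the last vowel is.
"dosiltaf" has last vowel 'a'. The stems whose last vowel is 'a' (wonaf → wonfal, mutetak → mutetkal, tiban → tibnal) delete the last vowel and add -al.
The other patterns: stems whose last vowel is 'o' add -ar; stems whose last vowel is 'u' add -ori; stems whose last vowel is 'e' or 'i' add the prefix de-.
So dosiltaf → dosiltfal.

dosiltfal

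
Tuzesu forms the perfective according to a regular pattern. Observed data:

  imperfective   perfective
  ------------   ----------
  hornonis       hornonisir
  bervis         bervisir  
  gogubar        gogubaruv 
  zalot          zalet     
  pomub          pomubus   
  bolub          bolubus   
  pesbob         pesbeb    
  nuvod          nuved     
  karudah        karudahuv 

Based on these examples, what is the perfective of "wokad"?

pesbob and bolub both end in -b yet inflect differently (pesbeb, bolubus), so the final letter is not what conditions the rule; the last vowel is.
"wokad" has last vowel 'a'. The stems whose last vowel is 'a' (gogubar → gogubaruv, karudah → karudahuv) add -uv.
So wokad → wokaduv.

wokaduv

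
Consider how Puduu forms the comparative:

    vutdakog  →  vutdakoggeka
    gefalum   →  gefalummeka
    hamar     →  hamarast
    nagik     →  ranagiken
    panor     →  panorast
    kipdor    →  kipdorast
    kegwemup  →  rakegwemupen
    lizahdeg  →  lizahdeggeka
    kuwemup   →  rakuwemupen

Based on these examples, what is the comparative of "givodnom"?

givodnommeka

vutdakog and panor both have last vowel 'o' yet inflect differently (vutdakoggeka, panorast), so the last vowel is not what conditions the rule; the final letter is.
"givodnom" ends in -m. The one such stem in the data (gefalum → gefalummeka) doubles the final consonant and adds -eka (as do lizahdeg, vutdakog), so the same rule applies.
The other patterns: stems ending in -r add -ast; stems ending in -k or -p add ra- … -en around the stem.
So givodnom → givodnommeka.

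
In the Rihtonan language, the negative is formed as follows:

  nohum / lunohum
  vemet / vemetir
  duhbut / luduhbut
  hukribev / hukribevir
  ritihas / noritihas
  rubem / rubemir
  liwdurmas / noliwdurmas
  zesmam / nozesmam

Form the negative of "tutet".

tutetir

zesmam and rubem both end in -m yet inflect differently (nozesmam, rubemir), so the final letter is not what conditions the rule; the last vowel is.
"tutet" has last vowel 'e'. The stems whose last vowel is 'e' (rubem → rubemir, hukribev → hukribevir, vemet → vemetir) add -ir.
So tutet → tutetir.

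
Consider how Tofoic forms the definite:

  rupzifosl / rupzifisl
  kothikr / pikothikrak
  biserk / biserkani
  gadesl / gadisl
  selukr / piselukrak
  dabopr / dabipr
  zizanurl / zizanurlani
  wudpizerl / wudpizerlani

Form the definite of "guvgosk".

wudpizerl and rupzifosl both end in -l yet inflect differently (wudpizerlani, rupzifisl), so the final letter is not what conditions the rule; the second-to-last letter is.
"guvgosk" has second-to-last letter 's'. The stems whose second-to-last letter is 's' (rupzifosl → rupzifisl, gadesl → gadisl) change the last vowel to 'i'.
The other patterns: stems whose second-to-last letter is 'r' add -ani; stems whose second-to-last letter is 'k' add pi- … -ak around the stem.
So guvgosk → guvgisk.

guvgisk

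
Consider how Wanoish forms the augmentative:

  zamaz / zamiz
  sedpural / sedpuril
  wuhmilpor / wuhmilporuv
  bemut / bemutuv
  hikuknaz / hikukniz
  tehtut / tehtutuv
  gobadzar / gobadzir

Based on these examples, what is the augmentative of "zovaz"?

gobadzar and wuhmilpor both end in -r yet inflect differently (gobadzir, wuhmilporuv), so the final letter is not what conditions the rule; the last vowel is.
"zovaz" has last vowel 'a'. The stems whose last vowel is 'a' (hikuknaz → hikukniz, gobadzar → gobadzir, sedpural → sedpuril) change the last vowel to 'i'.
So zovaz → zoviz.

zoviz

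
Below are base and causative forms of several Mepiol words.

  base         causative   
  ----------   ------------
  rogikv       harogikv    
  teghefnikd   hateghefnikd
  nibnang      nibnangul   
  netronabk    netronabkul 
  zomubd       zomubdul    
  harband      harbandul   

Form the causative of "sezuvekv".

hasezuvekv

teghefnikd and zomubd both end in -d yet inflect differently (hateghefnikd, zomubdul), so the final letter is not what conditions the rule; the second-to-last letter is.
"sezuvekv" has second-to-last letter 'k'. The stems whose second-to-last letter is 'k' (rogikv → harogikv, teghefnikd → hateghefnikd) add the prefix ha-.
The other pattern: stems whose second-to-last letter is 'b' or 'n' add -ul.
So sezuvekv → hasezuvekv.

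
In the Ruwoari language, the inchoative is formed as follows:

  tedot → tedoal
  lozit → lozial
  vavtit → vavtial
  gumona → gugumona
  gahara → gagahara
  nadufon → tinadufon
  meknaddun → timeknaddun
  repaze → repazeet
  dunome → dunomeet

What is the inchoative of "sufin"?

tedot and nadufon both have last vowel 'o' yet inflect differently (tedoal, tinadufon), so the last vowel is not what conditions the rule; the final letter is.
"sufin" ends in -n. The stems ending in -n (nadufon → tinadufon, meknaddun → timeknaddun) add the prefix ti-.
The other patterns: stems ending in -t drop the final letter and add -al; stems ending in -a repeat the first consonant+vowel as a prefix; stems ending in -e add -et.
So sufin → tisufin.

tisufin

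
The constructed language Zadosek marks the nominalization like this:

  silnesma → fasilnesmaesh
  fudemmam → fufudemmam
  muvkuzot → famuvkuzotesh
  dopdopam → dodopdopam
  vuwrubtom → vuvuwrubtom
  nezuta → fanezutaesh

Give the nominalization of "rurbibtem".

vuwrubtom and muvkuzot both have last vowel 'o' yet inflect differently (vuvuwrubtom, famuvkuzotesh), so the last vowel is not what conditions the rule; the final letter is.
"rurbibtem" ends in -m. The stems ending in -m (dopdopam → dodopdopam, vuwrubtom → vuvuwrubtom, fudemmam → fufudemmam) repeat the first consonant+vowel as a prefix.
The other pattern: stems ending in -a or -t add fa- … -esh around the stem.
So rurbibtem → rururbibtem.

rururbibtem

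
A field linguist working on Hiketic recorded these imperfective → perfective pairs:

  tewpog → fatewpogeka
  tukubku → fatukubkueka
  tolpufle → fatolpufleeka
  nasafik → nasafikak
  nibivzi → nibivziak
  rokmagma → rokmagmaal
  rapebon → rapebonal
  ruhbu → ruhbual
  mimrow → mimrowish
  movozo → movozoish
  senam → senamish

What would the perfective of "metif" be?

metifish

tukubku and ruhbu both end in -u yet inflect differently (fatukubkueka, ruhbual), so the final letter is not what conditions the rule; the first letter is.
"metif" begins with m-. The stems beginning with m- (mimrow → mimrowish, movozo → movozoish) add -ish.
So metif → metifish.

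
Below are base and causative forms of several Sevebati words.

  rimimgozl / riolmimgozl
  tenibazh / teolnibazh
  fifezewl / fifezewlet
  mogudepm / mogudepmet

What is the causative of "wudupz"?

wudupzet

rimimgozl and fifezewl both end in -l yet inflect differently (riolmimgozl, fifezewlet), so the final letter is not what conditions the rule; the second-to-last letter is.
"wudupz" has second-to-last letter 'p'. The one such stem in the data (mogudepm → mogudepmet) adds -et, so the same rule applies.
The other pattern: stems whose second-to-last letter is 'z' insert -ol- after the first vowel.
So wudupz → wudupzet.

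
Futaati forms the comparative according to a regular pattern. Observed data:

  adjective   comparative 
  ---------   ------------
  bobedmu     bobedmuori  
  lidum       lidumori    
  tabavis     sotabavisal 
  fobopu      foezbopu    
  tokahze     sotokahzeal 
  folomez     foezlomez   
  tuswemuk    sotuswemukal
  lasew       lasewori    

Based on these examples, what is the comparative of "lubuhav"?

lubuhavori

fobopu and bobedmu both end in -u yet inflect differently (foezbopu, bobedmuori), so the final letter is not what conditions the rule; the first letter is.
"lubuhav" begins with l-. The stems beginning with l- (lidum → lidumori, lasew → lasewori) add -ori.
The other patterns: stems beginning with f- insert -ez- after the first vowel; stems beginning with t- add so- … -al around the stem.
So lubuhav → lubuhavori.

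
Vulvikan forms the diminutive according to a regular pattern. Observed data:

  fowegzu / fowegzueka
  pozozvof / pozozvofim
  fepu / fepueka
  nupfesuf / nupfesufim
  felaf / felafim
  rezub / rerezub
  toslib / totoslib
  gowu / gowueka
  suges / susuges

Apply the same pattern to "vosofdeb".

vovosofdeb

fowegzu and nupfesuf both have last vowel 'u' yet inflect differently (fowegzueka, nupfesufim), so the last vowel is not what conditions the rule; the final letter is.
"vosofdeb" ends in -b. The stems ending in -b (rezub → rerezub, toslib → totoslib) repeat the first consonant+vowel as a prefix.
The other patterns: stems ending in -u add -eka; stems ending in -f add -im.
So vosofdeb → vovosofdeb.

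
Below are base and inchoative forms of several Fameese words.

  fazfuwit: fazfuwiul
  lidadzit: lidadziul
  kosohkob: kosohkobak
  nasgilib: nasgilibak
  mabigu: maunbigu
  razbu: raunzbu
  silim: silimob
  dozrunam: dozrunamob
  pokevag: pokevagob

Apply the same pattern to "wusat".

fazfuwit and nasgilib both have last vowel 'i' yet inflect differently (fazfuwiul, nasgilibak), so the last vowel is not what conditions the rule; the final letter is.
"wusat" ends in -t. The stems ending in -t (fazfuwit → fazfuwiul, lidadzit → lidadziul) drop the final letter and add -ul.
So wusat → wusaul.

wusaul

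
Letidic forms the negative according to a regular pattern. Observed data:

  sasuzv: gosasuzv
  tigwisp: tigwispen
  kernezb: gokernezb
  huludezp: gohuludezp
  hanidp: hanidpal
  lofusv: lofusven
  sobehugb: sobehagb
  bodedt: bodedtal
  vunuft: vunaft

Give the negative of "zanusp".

tigwisp and hanidp both end in -p yet inflect differently (tigwispen, hanidpal), so the final letter is not what conditions the rule; the second-to-last letter is.
"zanusp" has second-to-last letter 's'. The stems whose second-to-last letter is 's' (tigwisp → tigwispen, lofusv → lofusven) add -en.
The other patterns: stems whose second-to-last letter is 'd' add -al; stems whose second-to-last letter is 'z' add the prefix go-; stems whose second-to-last letter is 'f' or 'g' change the last vowel to 'a'.
So zanusp → zanuspen.

zanuspen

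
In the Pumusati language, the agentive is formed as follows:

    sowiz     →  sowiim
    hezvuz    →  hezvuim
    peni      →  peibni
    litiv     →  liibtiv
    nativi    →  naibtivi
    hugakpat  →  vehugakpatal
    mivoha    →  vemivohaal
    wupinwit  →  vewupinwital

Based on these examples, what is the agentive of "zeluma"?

vezelumaal

sowiz and peni both have last vowel 'i' yet inflect differently (sowiim, peibni), so the last vowel is not what conditions the rule; the final letter is.
"zeluma" ends in -a. The one such stem in the data (mivoha → vemivohaal) adds ve- … -al around the stem, so the same rule applies.
The other patterns: stems ending in -z drop the final letter and add -im; stems ending in -i or -v insert -ib- after the first vowel.
So zeluma → vezelumaal.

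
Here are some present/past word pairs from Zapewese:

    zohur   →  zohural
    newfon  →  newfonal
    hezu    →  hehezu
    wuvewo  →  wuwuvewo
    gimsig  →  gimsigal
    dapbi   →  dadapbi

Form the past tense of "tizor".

gimsig and dapbi both have last vowel 'i' yet inflect differently (gimsigal, dadapbi), so the last vowel is not what conditions the rule; whether the stem ends in a vowel or a consonant is.
"tizor" ends in a consonant. The stems ending in a consonant (newfon → newfonal, gimsig → gimsigal, zohur → zohural) add -al.
The other pattern: stems ending in a vowel repeat the first consonant+vowel as a prefix.
So tizor → tizoral.

tizoral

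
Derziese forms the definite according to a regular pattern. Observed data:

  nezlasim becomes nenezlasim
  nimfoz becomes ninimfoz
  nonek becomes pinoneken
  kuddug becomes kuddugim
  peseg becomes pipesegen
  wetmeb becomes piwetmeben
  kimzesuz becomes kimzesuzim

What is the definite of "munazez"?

pimunazezen

peseg and kuddug both end in -g yet inflect differently (pipesegen, kuddugim), so the final letter is not what conditions the rule; the last vowel is.
"munazez" has last vowel 'e'. The stems whose last vowel is 'e' (nonek → pinoneken, wetmeb → piwetmeben, peseg → pipesegen) add pi- … -en around the stem.
The other patterns: stems whose last vowel is 'u' add -im; stems whose last vowel is 'i' or 'o' repeat the first consonant+vowel as a prefix.
So munazez → pimunazezen.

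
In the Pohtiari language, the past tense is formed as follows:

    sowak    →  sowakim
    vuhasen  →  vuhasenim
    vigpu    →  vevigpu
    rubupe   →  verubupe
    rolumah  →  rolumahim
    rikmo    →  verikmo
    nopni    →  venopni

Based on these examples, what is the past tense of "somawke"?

vuhasen and rubupe both have last vowel 'e' yet inflect differently (vuhasenim, verubupe), so the last vowel is not what conditions the rule; whether the stem ends in a vowel or a consonant is.
"somawke" ends in a vowel. The stems ending in a vowel (nopni → venopni, rubupe → verubupe, vigpu → vevigpu) add the prefix ve-.
So somawke → vesomawke.

vesomawke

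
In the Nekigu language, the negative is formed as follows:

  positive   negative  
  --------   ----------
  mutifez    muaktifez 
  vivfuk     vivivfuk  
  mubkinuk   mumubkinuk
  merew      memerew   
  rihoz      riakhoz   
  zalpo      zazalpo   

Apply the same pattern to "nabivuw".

nanabivuw

rihoz and zalpo both have last vowel 'o' yet inflect differently (riakhoz, zazalpo), so the last vowel is not what conditions the rule; the final letter is.
"nabivuw" ends in -w. The one such stem in the data (merew → memerew) repeats the first consonant+vowel as a prefix (as do zalpo, vivfuk), so the same rule applies.
So nabivuw → nanabivuw.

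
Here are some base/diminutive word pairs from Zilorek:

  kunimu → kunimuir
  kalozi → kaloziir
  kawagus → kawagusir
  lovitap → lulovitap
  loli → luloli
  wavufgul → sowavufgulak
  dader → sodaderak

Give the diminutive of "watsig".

"watsig" begins with w-. The one such stem in the data (wavufgul → sowavufgulak) adds so- … -ak around the stem, so the same rule applies.
The other patterns: stems beginning with k- add -ir; stems beginning with l- add the prefix lu-.
So watsig → sowatsigak.

sowatsigak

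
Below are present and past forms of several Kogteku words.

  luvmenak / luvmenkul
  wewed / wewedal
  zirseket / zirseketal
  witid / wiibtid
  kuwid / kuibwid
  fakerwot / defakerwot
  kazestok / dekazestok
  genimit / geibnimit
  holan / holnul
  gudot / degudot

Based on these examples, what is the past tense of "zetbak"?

zetbkul

fakerwot and zirseket both end in -t yet inflect differently (defakerwot, zirseketal), so the final letter is not what conditions the rule; the last vowel is.
"zetbak" has last vowel 'a'. The stems whose last vowel is 'a' (holan → holnul, luvmenak → luvmenkul) delete the last vowel and add -ul.
The other patterns: stems whose last vowel is 'o' add the prefix de-; stems whose last vowel is 'e' add -al; stems whose last vowel is 'i' insert -ib- after the first vowel.
So zetbak → zetbkul.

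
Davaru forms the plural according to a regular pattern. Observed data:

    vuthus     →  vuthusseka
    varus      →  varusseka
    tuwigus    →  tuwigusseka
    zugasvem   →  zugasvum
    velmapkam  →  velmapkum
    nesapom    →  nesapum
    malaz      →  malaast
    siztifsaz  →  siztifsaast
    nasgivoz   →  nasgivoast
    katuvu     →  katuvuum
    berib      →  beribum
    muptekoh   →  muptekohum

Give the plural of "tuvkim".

"tuvkim" ends in -m. The stems ending in -m (zugasvem → zugasvum, velmapkam → velmapkum, nesapom → nesapum) change the last vowel to 'u'.
The other patterns: stems ending in -s double the final consonant and add -eka; stems ending in -z drop the final letter and add -ast; stems ending in -b, -h or -u add -um.
So tuvkim → tuvkum.

tuvkum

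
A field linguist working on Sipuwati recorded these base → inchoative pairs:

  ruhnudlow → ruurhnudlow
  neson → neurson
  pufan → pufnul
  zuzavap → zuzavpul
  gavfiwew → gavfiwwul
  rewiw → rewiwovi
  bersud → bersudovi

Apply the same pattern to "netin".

netinovi

"netin" has last vowel 'i'. The one such stem in the data (rewiw → rewiwovi) adds -ovi, so the same rule applies.
So netin → netinovi.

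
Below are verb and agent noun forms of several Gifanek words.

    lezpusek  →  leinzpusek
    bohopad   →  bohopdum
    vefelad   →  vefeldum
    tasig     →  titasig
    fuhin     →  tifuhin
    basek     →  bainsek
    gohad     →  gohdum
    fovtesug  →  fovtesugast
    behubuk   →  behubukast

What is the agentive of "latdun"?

lezpusek and behubuk both end in -k yet inflect differently (leinzpusek, behubukast), so the final letter is not what conditions the rule; the last vowel is.
"latdun" has last vowel 'u'. The stems whose last vowel is 'u' (behubuk → behubukast, fovtesug → fovtesugast) add -ast.
So latdun → latdunast.

latdunast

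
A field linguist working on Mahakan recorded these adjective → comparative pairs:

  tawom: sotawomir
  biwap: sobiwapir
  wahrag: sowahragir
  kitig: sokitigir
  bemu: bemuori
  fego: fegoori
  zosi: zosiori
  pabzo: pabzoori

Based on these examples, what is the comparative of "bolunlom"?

sobolunlomir

"bolunlom" ends in a consonant. The stems ending in a consonant (tawom → sotawomir, biwap → sobiwapir, wahrag → sowahragir) add so- … -ir around the stem.
So bolunlom → sobolunlomir.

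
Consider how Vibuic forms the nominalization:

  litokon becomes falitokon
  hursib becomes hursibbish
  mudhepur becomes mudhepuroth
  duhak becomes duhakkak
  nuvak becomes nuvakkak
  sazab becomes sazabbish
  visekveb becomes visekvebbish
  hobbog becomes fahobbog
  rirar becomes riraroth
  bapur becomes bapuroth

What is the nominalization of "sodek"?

"sodek" ends in -k. The stems ending in -k (duhak → duhakkak, nuvak → nuvakkak) double the final consonant and add -ak.
So sodek → sodekkak.

sodekkak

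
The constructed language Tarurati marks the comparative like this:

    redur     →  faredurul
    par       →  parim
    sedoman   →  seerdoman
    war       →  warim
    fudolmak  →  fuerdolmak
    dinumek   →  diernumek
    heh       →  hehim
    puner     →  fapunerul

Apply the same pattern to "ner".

nerim

par and puner both end in -r yet inflect differently (parim, fapunerul), so the final letter is not what conditions the rule; the number of vowels is.
"ner" has 1 vowel. The stems with 1 vowel (heh → hehim, par → parim, war → warim) add -im.
The other patterns: stems with 2 vowels add fa- … -ul around the stem; stems with 3 vowels insert -er- after the first vowel.
So ner → nerim.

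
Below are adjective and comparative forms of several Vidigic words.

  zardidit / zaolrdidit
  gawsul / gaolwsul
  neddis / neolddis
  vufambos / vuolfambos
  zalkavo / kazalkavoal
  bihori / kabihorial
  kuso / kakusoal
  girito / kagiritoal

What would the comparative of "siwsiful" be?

"siwsiful" ends in a consonant. The stems ending in a consonant (zardidit → zaolrdidit, gawsul → gaolwsul, neddis → neolddis) insert -ol- after the first vowel.
The other pattern: stems ending in a vowel add ka- … -al around the stem.
So siwsiful → siolwsiful.

siolwsiful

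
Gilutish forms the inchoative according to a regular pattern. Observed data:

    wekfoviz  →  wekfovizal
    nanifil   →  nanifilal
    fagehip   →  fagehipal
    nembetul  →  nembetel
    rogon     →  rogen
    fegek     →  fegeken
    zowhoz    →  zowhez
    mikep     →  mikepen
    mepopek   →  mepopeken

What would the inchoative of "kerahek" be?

"kerahek" has last vowel 'e'. The stems whose last vowel is 'e' (mikep → mikepen, mepopek → mepopeken, fegek → fegeken) add -en.
The other patterns: stems whose last vowel is 'i' add -al; stems whose last vowel is 'o' or 'u' change the last vowel to 'e'.
So kerahek → keraheken.

keraheken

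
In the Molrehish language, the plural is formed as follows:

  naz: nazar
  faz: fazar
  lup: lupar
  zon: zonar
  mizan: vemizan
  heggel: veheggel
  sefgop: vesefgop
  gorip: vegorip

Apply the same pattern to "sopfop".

zon and mizan both end in -n yet inflect differently (zonar, vemizan), so the final letter is not what conditions the rule; the number of vowels is.
"sopfop" has 2 vowels. The stems with 2 vowels (mizan → vemizan, heggel → veheggel, sefgop → vesefgop) add the prefix ve-.
The other pattern: stems with 1 vowel add -ar.
So sopfop → vesopfop.

vesopfop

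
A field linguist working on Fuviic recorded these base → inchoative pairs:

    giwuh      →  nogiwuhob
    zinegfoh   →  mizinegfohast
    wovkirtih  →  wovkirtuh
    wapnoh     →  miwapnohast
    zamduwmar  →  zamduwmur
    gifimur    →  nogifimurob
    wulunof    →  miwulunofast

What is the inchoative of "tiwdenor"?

mitiwdenorast

"tiwdenor" has last vowel 'o'. The stems whose last vowel is 'o' (wulunof → miwulunofast, zinegfoh → mizinegfohast, wapnoh → miwapnohast) add mi- … -ast around the stem.
So tiwdenor → mitiwdenorast.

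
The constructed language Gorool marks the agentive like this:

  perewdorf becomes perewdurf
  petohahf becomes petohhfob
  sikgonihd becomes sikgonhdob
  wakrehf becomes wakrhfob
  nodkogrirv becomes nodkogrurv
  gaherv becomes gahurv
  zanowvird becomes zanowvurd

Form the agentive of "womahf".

womhfob

perewdorf and wakrehf both end in -f yet inflect differently (perewdurf, wakrhfob), so the final letter is not what conditions the rule; the second-to-last letter is.
"womahf" has second-to-last letter 'h'. The stems whose second-to-last letter is 'h' (wakrehf → wakrhfob, petohahf → petohhfob, sikgonihd → sikgonhdob) delete the last vowel and add -ob.
The other pattern: stems whose second-to-last letter is 'r' change the last vowel to 'u'.
So womahf → womhfob.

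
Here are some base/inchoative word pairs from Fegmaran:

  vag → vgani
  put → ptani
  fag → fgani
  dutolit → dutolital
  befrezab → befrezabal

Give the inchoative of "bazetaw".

bazetawal

put and dutolit both end in -t yet inflect differently (ptani, dutolital), so the final letter is not what conditions the rule; the number of vowels is.
"bazetaw" has 3 vowels. The stems with 3 vowels (dutolit → dutolital, befrezab → befrezabal) add -al.
So bazetaw → bazetawal.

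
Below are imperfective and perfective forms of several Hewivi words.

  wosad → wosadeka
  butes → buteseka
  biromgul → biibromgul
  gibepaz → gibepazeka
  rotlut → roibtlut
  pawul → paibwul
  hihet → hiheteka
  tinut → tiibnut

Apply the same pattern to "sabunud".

saibbunud

tinut and hihet both end in -t yet inflect differently (tiibnut, hiheteka), so the final letter is not what conditions the rule; the last vowel is.
"sabunud" has last vowel 'u'. The stems whose last vowel is 'u' (tinut → tiibnut, rotlut → roibtlut, pawul → paibwul) insert -ib- after the first vowel.
The other pattern: stems whose last vowel is 'a' or 'e' add -eka.
So sabunud → saibbunud.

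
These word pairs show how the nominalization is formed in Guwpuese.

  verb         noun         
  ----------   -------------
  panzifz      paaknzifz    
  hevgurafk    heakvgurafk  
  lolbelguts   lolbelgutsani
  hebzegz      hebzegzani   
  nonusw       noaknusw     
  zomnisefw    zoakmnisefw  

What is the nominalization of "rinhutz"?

rinhutzani

panzifz and hebzegz both end in -z yet inflect differently (paaknzifz, hebzegzani), so the final letter is not what conditions the rule; the second-to-last letter is.
"rinhutz" has second-to-last letter 't'. The one such stem in the data (lolbelguts → lolbelgutsani) adds -ani, so the same rule applies.
The other pattern: stems whose second-to-last letter is 'f' or 's' insert -ak- after the first vowel.
So rinhutz → rinhutzani.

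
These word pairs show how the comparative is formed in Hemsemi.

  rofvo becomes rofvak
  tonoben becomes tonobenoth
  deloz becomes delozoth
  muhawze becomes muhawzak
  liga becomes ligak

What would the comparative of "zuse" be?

zusak

deloz and rofvo both have last vowel 'o' yet inflect differently (delozoth, rofvak), so the last vowel is not what conditions the rule; whether the stem ends in a vowel or a consonant is.
"zuse" ends in a vowel. The stems ending in a vowel (liga → ligak, rofvo → rofvak, muhawze → muhawzak) drop the final letter and add -ak.
So zuse → zusak.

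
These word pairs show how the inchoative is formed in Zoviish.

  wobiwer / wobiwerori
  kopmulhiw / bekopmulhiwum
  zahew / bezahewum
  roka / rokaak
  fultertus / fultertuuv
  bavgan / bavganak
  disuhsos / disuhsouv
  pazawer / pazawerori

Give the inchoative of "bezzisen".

wobiwer and zahew both have last vowel 'e' yet inflect differently (wobiwerori, bezahewum), so the last vowel is not what conditions the rule; the final letter is.
"bezzisen" ends in -n. The one such stem in the data (bavgan → bavganak) adds -ak, so the same rule applies.
So bezzisen → bezzisenak.

bezzisenak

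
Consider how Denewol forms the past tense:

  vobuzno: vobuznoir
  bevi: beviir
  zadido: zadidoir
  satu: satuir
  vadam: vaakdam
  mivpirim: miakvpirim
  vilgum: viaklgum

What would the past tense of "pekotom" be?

bevi and mivpirim both have last vowel 'i' yet inflect differently (beviir, miakvpirim), so the last vowel is not what conditions the rule; whether the stem ends in a vowel or a consonant is.
"pekotom" ends in a consonant. The stems ending in a consonant (vadam → vaakdam, mivpirim → miakvpirim, vilgum → viaklgum) insert -ak- after the first vowel.
The other pattern: stems ending in a vowel add -ir.
So pekotom → peakkotom.

peakkotom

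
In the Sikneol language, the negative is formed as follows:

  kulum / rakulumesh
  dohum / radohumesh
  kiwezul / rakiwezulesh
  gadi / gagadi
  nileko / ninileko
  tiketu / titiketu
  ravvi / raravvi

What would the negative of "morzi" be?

kulum and tiketu both have last vowel 'u' yet inflect differently (rakulumesh, titiketu), so the last vowel is not what conditions the rule; whether the stem ends in a vowel or a consonant is.
"morzi" ends in a vowel. The stems ending in a vowel (gadi → gagadi, nileko → ninileko, tiketu → titiketu) repeat the first consonant+vowel as a prefix.
The other pattern: stems ending in a consonant add ra- … -esh around the stem.
So morzi → momorzi.

momorzi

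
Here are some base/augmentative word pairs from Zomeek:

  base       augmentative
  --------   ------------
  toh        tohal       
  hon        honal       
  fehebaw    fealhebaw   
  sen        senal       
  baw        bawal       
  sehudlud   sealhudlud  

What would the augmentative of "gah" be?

baw and fehebaw both end in -w yet inflect differently (bawal, fealhebaw), so the final letter is not what conditions the rule; the number of vowels is.
"gah" has 1 vowel. The stems with 1 vowel (hon → honal, sen → senal, toh → tohal) add -al.
The other pattern: stems with 3 vowels insert -al- after the first vowel.
So gah → gahal.

gahal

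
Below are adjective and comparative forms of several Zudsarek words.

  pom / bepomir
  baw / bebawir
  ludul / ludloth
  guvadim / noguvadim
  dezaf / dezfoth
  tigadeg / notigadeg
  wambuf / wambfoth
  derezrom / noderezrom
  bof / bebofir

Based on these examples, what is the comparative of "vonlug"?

bof and wambuf both end in -f yet inflect differently (bebofir, wambfoth), so the final letter is not what conditions the rule; the number of vowels is.
"vonlug" has 2 vowels. The stems with 2 vowels (wambuf → wambfoth, ludul → ludloth, dezaf → dezfoth) delete the last vowel and add -oth.
The other patterns: stems with 1 vowel add be- … -ir around the stem; stems with 3 vowels add the prefix no-.
So vonlug → vonlgoth.

vonlgoth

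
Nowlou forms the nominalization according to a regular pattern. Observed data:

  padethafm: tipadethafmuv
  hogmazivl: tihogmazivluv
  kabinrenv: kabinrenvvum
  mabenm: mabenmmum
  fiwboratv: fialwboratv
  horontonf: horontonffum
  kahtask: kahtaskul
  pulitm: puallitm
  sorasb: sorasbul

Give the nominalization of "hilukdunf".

pulitm and mabenm both end in -m yet inflect differently (puallitm, mabenmmum), so the final letter is not what conditions the rule; the second-to-last letter is.
"hilukdunf" has second-to-last letter 'n'. The stems whose second-to-last letter is 'n' (horontonf → horontonffum, mabenm → mabenmmum, kabinrenv → kabinrenvvum) double the final consonant and add -um.
The other patterns: stems whose second-to-last letter is 's' add -ul; stems whose second-to-last letter is 't' insert -al- after the first vowel; stems whose second-to-last letter is 'f' or 'v' add ti- … -uv around the stem.
So hilukdunf → hilukdunffum.

hilukdunffum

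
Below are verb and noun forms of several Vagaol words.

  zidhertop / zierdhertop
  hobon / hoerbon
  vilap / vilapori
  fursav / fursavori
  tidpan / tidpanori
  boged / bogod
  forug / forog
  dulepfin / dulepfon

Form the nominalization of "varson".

vaerrson

"varson" has last vowel 'o'. The stems whose last vowel is 'o' (zidhertop → zierdhertop, hobon → hoerbon) insert -er- after the first vowel.
The other patterns: stems whose last vowel is 'a' add -ori; stems whose last vowel is 'e', 'i' or 'u' change the last vowel to 'o'.
So varson → vaerrson.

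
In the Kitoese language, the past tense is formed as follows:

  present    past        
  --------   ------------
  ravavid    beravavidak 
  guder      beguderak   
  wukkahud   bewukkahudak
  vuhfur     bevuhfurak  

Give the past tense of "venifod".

bevenifodak

Every pair shown (ravavid → beravavidak, guder → beguderak, wukkahud → bewukkahudak, …) follows the same rule: add be- … -ak around the stem.
So venifod → bevenifodak.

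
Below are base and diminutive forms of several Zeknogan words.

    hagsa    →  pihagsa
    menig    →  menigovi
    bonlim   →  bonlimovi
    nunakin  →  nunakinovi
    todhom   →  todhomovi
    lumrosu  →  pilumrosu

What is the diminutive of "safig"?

"safig" ends in a consonant. The stems ending in a consonant (todhom → todhomovi, nunakin → nunakinovi, bonlim → bonlimovi) add -ovi.
The other pattern: stems ending in a vowel add the prefix pi-.
So safig → safigovi.

safigovi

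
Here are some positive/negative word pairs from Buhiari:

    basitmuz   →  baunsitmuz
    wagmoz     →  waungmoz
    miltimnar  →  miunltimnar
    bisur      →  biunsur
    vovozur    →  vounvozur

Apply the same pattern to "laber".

launber

Every pair shown (basitmuz → baunsitmuz, wagmoz → waungmoz, miltimnar → miunltimnar, …) follows the same rule: insert -un- after the first vowel.
So laber → launber.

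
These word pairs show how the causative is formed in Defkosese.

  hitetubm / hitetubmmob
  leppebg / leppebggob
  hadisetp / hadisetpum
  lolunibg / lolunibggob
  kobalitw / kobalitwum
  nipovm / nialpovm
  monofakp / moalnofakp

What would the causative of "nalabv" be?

hitetubm and nipovm both end in -m yet inflect differently (hitetubmmob, nialpovm), so the final letter is not what conditions the rule; the second-to-last letter is.
"nalabv" has second-to-last letter 'b'. The stems whose second-to-last letter is 'b' (hitetubm → hitetubmmob, leppebg → leppebggob, lolunibg → lolunibggob) double the final consonant and add -ob.
So nalabv → nalabvvob.

nalabvvob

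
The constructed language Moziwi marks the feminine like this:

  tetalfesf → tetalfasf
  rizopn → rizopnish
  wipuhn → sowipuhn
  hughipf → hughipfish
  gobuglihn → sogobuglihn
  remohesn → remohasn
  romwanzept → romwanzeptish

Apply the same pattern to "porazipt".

"porazipt" has second-to-last letter 'p'. The stems whose second-to-last letter is 'p' (rizopn → rizopnish, hughipf → hughipfish, romwanzept → romwanzeptish) add -ish.
So porazipt → poraziptish.

poraziptish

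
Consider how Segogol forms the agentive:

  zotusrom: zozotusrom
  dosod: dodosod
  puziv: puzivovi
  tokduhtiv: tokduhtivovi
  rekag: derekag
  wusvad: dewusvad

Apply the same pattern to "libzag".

dosod and wusvad both end in -d yet inflect differently (dodosod, dewusvad), so the final letter is not what conditions the rule; the last vowel is.
"libzag" has last vowel 'a'. The stems whose last vowel is 'a' (rekag → derekag, wusvad → dewusvad) add the prefix de-.
The other patterns: stems whose last vowel is 'o' repeat the first consonant+vowel as a prefix; stems whose last vowel is 'i' add -ovi.
So libzag → delibzag.

delibzag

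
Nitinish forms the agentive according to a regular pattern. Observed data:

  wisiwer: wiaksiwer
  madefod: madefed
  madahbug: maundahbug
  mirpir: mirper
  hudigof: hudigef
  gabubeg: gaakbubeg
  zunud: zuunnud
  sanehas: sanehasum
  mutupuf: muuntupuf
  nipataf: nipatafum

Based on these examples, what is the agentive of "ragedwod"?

ragedwed

"ragedwod" has last vowel 'o'. The stems whose last vowel is 'o' (madefod → madefed, hudigof → hudigef) change the last vowel to 'e'.
So ragedwod → ragedwed.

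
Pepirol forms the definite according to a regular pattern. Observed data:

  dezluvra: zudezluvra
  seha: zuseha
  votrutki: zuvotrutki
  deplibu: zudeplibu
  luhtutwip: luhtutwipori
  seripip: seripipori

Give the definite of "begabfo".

zubegabfo

votrutki and luhtutwip both have last vowel 'i' yet inflect differently (zuvotrutki, luhtutwipori), so the last vowel is not what conditions the rule; whether the stem ends in a vowel or a consonant is.
"begabfo" ends in a vowel. The stems ending in a vowel (dezluvra → zudezluvra, seha → zuseha, votrutki → zuvotrutki) add the prefix zu-.
The other pattern: stems ending in a consonant add -ori.
So begabfo → zubegabfo.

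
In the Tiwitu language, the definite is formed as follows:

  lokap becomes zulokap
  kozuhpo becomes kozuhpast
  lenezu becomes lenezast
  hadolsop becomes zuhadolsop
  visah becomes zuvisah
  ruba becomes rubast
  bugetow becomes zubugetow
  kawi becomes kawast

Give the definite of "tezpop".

kozuhpo and hadolsop both have last vowel 'o' yet inflect differently (kozuhpast, zuhadolsop), so the last vowel is not what conditions the rule; whether the stem ends in a vowel or a consonant is.
"tezpop" ends in a consonant. The stems ending in a consonant (hadolsop → zuhadolsop, visah → zuvisah, bugetow → zubugetow) add the prefix zu-.
The other pattern: stems ending in a vowel drop the final letter and add -ast.
So tezpop → zutezpop.

zutezpop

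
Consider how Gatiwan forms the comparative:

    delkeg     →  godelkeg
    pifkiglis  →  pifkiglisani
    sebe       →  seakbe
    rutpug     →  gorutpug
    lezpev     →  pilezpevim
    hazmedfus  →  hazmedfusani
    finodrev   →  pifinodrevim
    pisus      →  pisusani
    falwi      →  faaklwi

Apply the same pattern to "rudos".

lezpev and delkeg both have last vowel 'e' yet inflect differently (pilezpevim, godelkeg), so the last vowel is not what conditions the rule; the final letter is.
"rudos" ends in -s. The stems ending in -s (hazmedfus → hazmedfusani, pifkiglis → pifkiglisani, pisus → pisusani) add -ani.
So rudos → rudosani.

rudosani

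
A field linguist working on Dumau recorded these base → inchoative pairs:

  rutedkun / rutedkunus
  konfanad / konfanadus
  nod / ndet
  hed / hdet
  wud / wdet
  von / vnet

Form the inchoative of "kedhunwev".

konfanad and nod both end in -d yet inflect differently (konfanadus, ndet), so the final letter is not what conditions the rule; the number of vowels is.
"kedhunwev" has 3 vowels. The stems with 3 vowels (rutedkun → rutedkunus, konfanad → konfanadus) add -us.
So kedhunwev → kedhunwevus.

kedhunwevus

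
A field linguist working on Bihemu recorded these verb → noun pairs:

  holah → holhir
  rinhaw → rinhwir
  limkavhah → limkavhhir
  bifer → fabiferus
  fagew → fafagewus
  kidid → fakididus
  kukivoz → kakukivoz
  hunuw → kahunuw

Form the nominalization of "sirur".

kasirur

"sirur" has last vowel 'u'. The one such stem in the data (hunuw → kahunuw) adds the prefix ka-, so the same rule applies.
So sirur → kasirur.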